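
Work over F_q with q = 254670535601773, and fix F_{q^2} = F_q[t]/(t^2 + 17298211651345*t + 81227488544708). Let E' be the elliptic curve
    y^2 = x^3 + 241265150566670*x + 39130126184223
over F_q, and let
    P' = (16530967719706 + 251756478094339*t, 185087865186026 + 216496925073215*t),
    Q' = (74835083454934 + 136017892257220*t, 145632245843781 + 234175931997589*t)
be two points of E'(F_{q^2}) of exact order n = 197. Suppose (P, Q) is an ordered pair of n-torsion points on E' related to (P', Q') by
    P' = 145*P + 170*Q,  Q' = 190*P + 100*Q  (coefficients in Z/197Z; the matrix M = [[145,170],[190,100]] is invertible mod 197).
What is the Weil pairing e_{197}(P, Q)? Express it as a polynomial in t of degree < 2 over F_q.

e_{197}(aP+bQ,cP+dQ) = e_{197}(P,Q)^(ad-bc); with (a,b,c,d)=(145,170,190,100) this gives the det-197 law.
det(M) mod 197 = 127; its inverse in (Z/197)^* is 121 (check: 127*121 mod 197 = 1).
Run Miller on y^2=x^3+241265150566670*x+39130126184223 over F_{254670535601773}: ladder 11000101 (8 bits); e = f_P(D_Q)/f_Q(D_P).
e_{197}(P',Q') = 50743182683521 + 9870456254728*t.
Finally e_{197}(P,Q) = 66585813636101 + 202723738236785*t.

66585813636101 + 202723738236785*t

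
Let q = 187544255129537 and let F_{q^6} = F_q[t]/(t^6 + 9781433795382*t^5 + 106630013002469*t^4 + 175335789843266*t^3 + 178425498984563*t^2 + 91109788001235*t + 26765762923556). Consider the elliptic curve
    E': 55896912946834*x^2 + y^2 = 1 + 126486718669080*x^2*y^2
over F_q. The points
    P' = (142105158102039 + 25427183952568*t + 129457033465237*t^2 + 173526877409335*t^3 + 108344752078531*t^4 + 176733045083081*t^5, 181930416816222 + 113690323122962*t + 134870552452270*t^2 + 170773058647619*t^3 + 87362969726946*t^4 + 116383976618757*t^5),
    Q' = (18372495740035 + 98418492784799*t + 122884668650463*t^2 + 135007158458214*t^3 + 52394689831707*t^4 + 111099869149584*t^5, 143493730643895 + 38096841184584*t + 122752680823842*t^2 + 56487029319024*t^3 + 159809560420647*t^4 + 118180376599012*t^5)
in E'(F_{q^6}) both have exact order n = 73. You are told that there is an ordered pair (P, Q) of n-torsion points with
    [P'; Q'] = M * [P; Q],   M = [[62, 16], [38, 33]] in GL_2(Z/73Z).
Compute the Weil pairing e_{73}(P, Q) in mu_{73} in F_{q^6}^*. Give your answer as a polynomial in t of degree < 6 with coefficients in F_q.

The 73-Weil pairing on E[73] over F_{187544255129537} is alternating-bilinear: e_{73}(P',Q') = e_{73}(P,Q)^det(M).
det M = 62*33 - 16*38 = 1438 = 51 (mod 73); 51^{-1} = 63 (mod 73).
Edwards a_E,d_E -> Montgomery A=164924237684623,B=45080474555623 -> Weierstrass 72706040737015,122377722425395 via alpha=155426775355677,beta=76124676134207.
7-bit Miller (1001001) on E'/F_{187544255129537} with a'=72706040737015, b'=122377722425395: accumulate tangent/chord ratios at Q'+S and P'+S'.
So e_{73}(P',Q') = 14096148589445 + 105502067255958*t + 60698749042869*t^2 + 160540238223801*t^3 + 90101913416379*t^4 + 121232550843094*t^5.
e_{73}(P,Q) = (14096148589445 + 105502067255958*t + 60698749042869*t^2 + 160540238223801*t^3 + 90101913416379*t^4 + 121232550843094*t^5)^{63} = 33478961943570 + 88672249410051*t + 132584331692331*t^2 + 134010748662098*t^3 + 17035581886258*t^4 + 57363213326587*t^5.

33478961943570 + 88672249410051*t + 132584331692331*t^2 + 134010748662098*t^3 + 17035581886258*t^4 + 57363213326587*t^5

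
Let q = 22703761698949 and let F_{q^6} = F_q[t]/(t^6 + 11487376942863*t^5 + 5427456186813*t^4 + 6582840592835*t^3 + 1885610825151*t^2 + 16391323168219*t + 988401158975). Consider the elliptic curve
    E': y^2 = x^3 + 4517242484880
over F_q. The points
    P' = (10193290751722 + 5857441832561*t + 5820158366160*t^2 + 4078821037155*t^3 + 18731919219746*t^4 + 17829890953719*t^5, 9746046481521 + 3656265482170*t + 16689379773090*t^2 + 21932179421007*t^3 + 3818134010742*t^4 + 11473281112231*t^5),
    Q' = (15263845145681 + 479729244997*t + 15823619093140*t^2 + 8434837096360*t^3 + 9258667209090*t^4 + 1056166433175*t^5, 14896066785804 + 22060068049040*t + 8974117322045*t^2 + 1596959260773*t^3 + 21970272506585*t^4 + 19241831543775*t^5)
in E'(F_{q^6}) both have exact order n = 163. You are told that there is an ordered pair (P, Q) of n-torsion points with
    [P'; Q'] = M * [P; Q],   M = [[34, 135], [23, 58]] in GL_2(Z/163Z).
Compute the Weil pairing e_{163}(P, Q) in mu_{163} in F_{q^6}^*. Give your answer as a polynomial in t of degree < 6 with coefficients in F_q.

11544383421878 + 2477177855900*t + 20484004868497*t^2 + 22185079139045*t^3 + 17561365355778*t^4 + 11055261672853*t^5

The 163-Weil pairing on E[163] over F_{22703761698949} is alternating-bilinear: e_{163}(P',Q') = e_{163}(P,Q)^det(M).
det M = 34*58 - 135*23 = -1133 = 8 (mod 163); 8^{-1} = 102 (mod 163).
Run Miller on y^2=x^3+4517242484880 over F_{22703761698949}: ladder 10100011 (8 bits); e = f_P(D_Q)/f_Q(D_P).
Result: e(P',Q') = 7745697379821 + 5690338813561*t + 2025929324548*t^2 + 11575422765016*t^3 + 19322051181120*t^4 + 20180077222530*t^5.
Thus e_{163}(P,Q) = 11544383421878 + 2477177855900*t + 20484004868497*t^2 + 22185079139045*t^3 + 17561365355778*t^4 + 11055261672853*t^5.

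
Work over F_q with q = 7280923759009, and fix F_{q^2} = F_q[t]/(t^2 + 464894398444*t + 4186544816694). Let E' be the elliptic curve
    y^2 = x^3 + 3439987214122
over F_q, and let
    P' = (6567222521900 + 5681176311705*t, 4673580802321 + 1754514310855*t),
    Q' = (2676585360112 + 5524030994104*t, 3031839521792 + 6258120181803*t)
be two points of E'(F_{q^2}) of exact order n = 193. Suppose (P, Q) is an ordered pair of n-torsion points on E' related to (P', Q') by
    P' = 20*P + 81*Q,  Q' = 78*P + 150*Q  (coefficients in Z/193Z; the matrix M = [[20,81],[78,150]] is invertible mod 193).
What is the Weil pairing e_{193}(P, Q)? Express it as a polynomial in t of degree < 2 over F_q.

The 193-Weil pairing on E[193] over F_{7280923759009} is alternating-bilinear: e_{193}(P',Q') = e_{193}(P,Q)^det(M).
det(M) mod 193 = 156; its inverse in (Z/193)^* is 73 (check: 156*73 mod 193 = 1).
Double-and-add over 11000001: 8-1 doublings, 3-1 additions; each step l_{T,T}/v_{2T} or l_{T,P'}/v at Q'+S for random S.
f_P(D_Q)/f_Q(D_P) = 7071959213838 + 4218167582328*t.
(7071959213838 + 4218167582328*t)^{73} mod (7280923759009,f) = 4515504353993 + 4089169552085*t.

4515504353993 + 4089169552085*t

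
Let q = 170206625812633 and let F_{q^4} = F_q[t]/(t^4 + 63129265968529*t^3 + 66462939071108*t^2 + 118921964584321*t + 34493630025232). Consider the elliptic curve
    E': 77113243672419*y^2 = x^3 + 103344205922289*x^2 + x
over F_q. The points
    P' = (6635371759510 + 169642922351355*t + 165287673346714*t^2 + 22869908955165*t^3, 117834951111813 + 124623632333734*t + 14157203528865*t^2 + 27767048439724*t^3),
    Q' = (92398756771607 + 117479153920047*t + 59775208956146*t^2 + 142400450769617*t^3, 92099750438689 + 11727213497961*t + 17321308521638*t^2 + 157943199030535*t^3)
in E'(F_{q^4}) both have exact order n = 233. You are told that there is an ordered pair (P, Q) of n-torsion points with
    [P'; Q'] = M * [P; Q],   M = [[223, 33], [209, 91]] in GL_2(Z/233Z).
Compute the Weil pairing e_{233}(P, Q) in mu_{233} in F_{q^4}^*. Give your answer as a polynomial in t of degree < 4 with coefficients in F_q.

The 233-Weil pairing on E[233] over F_{170206625812633} is alternating-bilinear: e_{233}(P',Q') = e_{233}(P,Q)^det(M).
So e_{233}(P,Q) = e_{233}(P',Q')^{77}, since 115*77 = 1 mod 233.
Set x_W=66065047435493*u+96292586013831, y_W=66065047435493*v; then E': y_W^2=x_W^3+80308064162408*x_W+49979799150764.
Double-and-add over 11101001: 8-1 doublings, 5-1 additions; each step l_{T,T}/v_{2T} or l_{T,P'}/v at Q'+S for random S.
f_P(D_Q)/f_Q(D_P) = 129724665970452 + 126403549682586*t + 29705241171352*t^2 + 84211967033800*t^3.
Thus e_{233}(P,Q) = 149724551570556 + 68406461295016*t + 4494445081194*t^2 + 324608980729*t^3.

149724551570556 + 68406461295016*t + 4494445081194*t^2 + 324608980729*t^3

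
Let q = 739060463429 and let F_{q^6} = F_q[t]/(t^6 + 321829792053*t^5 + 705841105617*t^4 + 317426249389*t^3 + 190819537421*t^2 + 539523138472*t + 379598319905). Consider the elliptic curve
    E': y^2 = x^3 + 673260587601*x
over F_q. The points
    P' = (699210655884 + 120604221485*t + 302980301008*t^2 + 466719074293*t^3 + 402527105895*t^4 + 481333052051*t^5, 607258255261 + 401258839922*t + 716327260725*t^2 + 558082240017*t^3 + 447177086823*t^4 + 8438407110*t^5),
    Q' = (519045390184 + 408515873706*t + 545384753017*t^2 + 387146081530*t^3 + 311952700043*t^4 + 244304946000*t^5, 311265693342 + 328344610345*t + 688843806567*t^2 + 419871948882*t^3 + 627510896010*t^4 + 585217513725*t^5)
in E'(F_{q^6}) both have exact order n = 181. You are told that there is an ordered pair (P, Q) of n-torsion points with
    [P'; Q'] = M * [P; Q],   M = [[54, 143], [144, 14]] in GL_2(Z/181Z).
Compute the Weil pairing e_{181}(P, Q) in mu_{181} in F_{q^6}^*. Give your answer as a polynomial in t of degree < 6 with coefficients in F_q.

258641979552 + 636761314431*t + 264517025097*t^2 + 537194660251*t^3 + 77338116553*t^4 + 308530208296*t^5

Under M = [[54,143],[144,14]] in GL_2(Z/181), e_{181}(P',Q') = e_{181}(P,Q)^(54*14-143*144 mod 181).
54*14 - 143*144 = -19836; reduced mod 181: det = 74, inverse 159.
Run Miller on y^2=x^3+673260587601*x over F_{739060463429}: ladder 10110101 (8 bits); e = f_P(D_Q)/f_Q(D_P).
So e_{181}(P',Q') = 100677315560 + 232301040641*t + 649682092278*t^2 + 19683091545*t^3 + 451174602942*t^4 + 364059066078*t^5.
Finally e_{181}(P,Q) = 258641979552 + 636761314431*t + 264517025097*t^2 + 537194660251*t^3 + 77338116553*t^4 + 308530208296*t^5.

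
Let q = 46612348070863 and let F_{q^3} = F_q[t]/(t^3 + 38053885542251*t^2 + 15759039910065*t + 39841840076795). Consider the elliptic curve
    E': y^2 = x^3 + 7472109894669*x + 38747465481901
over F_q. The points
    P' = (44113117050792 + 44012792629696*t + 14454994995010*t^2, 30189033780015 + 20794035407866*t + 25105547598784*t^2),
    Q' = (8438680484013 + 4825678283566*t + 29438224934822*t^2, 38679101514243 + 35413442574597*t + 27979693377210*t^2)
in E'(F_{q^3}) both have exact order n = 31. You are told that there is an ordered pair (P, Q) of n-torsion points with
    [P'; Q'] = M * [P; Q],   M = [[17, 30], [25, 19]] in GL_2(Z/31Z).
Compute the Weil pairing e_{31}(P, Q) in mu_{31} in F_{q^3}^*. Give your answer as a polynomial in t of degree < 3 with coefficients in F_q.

e_{31} is bilinear + alternating on E[31], so e_{31}(17*P + 30*Q, 25*P + 19*Q) = e_{31}(P,Q)^(17*19-30*25).
Hence e(P,Q) = e(P',Q')^{9} where 9 = 7^{-1} mod 31.
Miller loop for e_{31} over F_{46612348070863^3}: bits of 31 = 11111; 4 double steps + 4 add steps, l/v at each.
So e_{31}(P',Q') = 11041068272592 + 24893333299272*t + 11916708373442*t^2.
Hence e(P,Q) = 34713596617723 + 30029868531571*t + 9072056429907*t^2 in F_{46612348070863^3}^*.

34713596617723 + 30029868531571*t + 9072056429907*t^2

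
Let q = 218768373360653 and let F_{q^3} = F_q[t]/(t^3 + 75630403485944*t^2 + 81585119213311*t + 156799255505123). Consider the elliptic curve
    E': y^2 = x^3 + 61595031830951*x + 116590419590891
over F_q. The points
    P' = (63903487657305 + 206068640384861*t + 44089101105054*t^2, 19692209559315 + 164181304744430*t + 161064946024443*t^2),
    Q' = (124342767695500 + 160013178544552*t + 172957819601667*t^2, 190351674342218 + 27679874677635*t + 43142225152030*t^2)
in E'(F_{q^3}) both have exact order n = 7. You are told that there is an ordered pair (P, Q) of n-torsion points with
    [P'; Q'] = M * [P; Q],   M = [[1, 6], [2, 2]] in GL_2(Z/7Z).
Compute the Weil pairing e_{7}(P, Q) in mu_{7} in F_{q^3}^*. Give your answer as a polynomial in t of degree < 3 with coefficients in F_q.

The 7-Weil pairing on E[7] over F_{218768373360653} is alternating-bilinear: e_{7}(P',Q') = e_{7}(P,Q)^det(M).
So e_{7}(P,Q) = e_{7}(P',Q')^{2}, since 4*2 = 1 mod 7.
Run Miller on y^2=x^3+61595031830951*x+116590419590891 over F_{218768373360653}: ladder 111 (3 bits); e = f_P(D_Q)/f_Q(D_P).
Miller gives e_{7}(P',Q') = 117419827299650 + 121131557779591*t + 128306692715564*t^2 in F_{218768373360653^3}.
(117419827299650 + 121131557779591*t + 128306692715564*t^2)^{2} mod (218768373360653,f) = 45522522777443 + 179070481606758*t + 28429101300522*t^2.

45522522777443 + 179070481606758*t + 28429101300522*t^2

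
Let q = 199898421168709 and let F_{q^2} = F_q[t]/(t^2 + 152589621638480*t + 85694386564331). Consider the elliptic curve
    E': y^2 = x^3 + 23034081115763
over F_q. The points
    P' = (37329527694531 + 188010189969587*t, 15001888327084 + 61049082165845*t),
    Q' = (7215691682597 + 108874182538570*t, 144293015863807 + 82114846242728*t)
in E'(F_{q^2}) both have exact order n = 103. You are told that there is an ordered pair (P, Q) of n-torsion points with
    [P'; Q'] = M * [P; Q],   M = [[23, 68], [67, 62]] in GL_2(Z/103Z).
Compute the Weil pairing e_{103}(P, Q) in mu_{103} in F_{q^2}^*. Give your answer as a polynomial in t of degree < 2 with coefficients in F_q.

e_{103} is bilinear + alternating on E[103], so e_{103}(23*P + 68*Q, 67*P + 62*Q) = e_{103}(P,Q)^(23*62-68*67).
det(M) mod 103 = 63; its inverse in (Z/103)^* is 18 (check: 63*18 mod 103 = 1).
Run Miller on y^2=x^3+23034081115763 over F_{199898421168709}: ladder 1100111 (7 bits); e = f_P(D_Q)/f_Q(D_P).
Result: e(P',Q') = 48405269219165 + 175666949233520*t.
e_{103}(P,Q) = (48405269219165 + 175666949233520*t)^{18} = 198172516643036 + 67886603954377*t.

198172516643036 + 67886603954377*t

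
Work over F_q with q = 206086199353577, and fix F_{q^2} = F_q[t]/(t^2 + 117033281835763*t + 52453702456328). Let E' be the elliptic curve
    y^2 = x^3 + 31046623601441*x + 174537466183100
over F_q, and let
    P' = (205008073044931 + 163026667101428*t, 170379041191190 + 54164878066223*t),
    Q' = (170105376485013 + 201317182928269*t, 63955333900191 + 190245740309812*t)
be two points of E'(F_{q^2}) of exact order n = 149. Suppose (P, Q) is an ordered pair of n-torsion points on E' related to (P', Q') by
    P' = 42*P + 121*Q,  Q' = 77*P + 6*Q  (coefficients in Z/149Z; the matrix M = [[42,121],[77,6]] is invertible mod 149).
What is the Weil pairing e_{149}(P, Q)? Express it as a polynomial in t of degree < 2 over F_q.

172154439015608 + 23900299478593*t

e_{149}(aP+bQ,cP+dQ) = e_{149}(P,Q)^(ad-bc); with (a,b,c,d)=(42,121,77,6) this gives the det-149 law.
42*6 - 121*77 = -9065; reduced mod 149: det = 24, inverse 118.
n = 149 = (10010101)_2 (8 bits, wt 4); accumulate f_{149,P'}(Q'+S)/f_{149,P'}(S) along the 7-step ladder.
So e_{149}(P',Q') = 81890620267324 + 117866066687477*t.
Hence e(P,Q) = 172154439015608 + 23900299478593*t in F_{206086199353577^2}^*.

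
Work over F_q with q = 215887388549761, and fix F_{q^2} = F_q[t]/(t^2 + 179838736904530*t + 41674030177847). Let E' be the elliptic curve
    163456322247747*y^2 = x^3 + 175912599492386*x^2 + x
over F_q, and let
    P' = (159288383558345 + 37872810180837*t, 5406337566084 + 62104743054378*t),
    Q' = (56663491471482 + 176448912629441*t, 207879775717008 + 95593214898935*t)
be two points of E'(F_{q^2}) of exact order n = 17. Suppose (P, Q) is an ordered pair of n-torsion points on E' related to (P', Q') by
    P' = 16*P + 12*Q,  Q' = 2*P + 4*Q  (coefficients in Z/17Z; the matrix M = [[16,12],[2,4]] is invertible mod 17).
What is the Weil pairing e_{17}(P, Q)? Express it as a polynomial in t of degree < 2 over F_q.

e_{17} is bilinear + alternating on E[17], so e_{17}(16*P + 12*Q, 2*P + 4*Q) = e_{17}(P,Q)^(16*4-12*2).
det(M) mod 17 = 6; its inverse in (Z/17)^* is 3 (check: 6*3 mod 17 = 1).
Montgomery->Weierstrass: x_W = 90737813414047*x+89398243360377, y_W=90737813414047*y on F_{215887388549761}; lands on y^2=x^3+29810451534863*x+96267300652246.
Build f_{17,P'} and f_{17,Q'} via the 5-bit ladder of 17=10001_2; evaluate at shifted divisors; quotient in F_{215887388549761^2}.
f_P(D_Q)/f_Q(D_P) = 207490847885146 + 182227618632350*t.
Finally e_{17}(P,Q) = 205165553168233 + 192678632659456*t.

205165553168233 + 192678632659456*t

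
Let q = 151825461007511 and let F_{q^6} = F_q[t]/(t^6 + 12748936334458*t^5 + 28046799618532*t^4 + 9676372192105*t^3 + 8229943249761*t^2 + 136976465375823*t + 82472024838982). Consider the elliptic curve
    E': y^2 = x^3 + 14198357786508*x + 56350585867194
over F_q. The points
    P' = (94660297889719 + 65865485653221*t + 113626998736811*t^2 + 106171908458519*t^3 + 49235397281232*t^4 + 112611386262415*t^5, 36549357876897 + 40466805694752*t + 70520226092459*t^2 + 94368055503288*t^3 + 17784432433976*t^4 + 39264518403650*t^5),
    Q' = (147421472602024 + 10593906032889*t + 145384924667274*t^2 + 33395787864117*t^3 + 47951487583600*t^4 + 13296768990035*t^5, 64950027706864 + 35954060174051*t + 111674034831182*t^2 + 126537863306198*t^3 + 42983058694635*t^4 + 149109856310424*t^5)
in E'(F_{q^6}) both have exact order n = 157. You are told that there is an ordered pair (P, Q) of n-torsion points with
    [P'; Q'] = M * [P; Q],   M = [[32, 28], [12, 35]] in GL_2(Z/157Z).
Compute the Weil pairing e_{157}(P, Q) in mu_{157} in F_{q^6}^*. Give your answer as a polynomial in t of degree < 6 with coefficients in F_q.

e_{157}(aP+bQ,cP+dQ) = e_{157}(P,Q)^(ad-bc); with (a,b,c,d)=(32,28,12,35) this gives the det-157 law.
Hence e(P,Q) = e(P',Q')^{156} where 156 = 156^{-1} mod 157.
Build f_{157,P'} and f_{157,Q'} via the 8-bit ladder of 157=10011101_2; evaluate at shifted divisors; quotient in F_{151825461007511^6}.
Result: e(P',Q') = 69399030042151 + 21498949644469*t + 16975554531425*t^2 + 43296052870884*t^3 + 120373322018437*t^4 + 33599942249493*t^5.
e_{157}(P,Q) = (69399030042151 + 21498949644469*t + 16975554531425*t^2 + 43296052870884*t^3 + 120373322018437*t^4 + 33599942249493*t^5)^{156} = 80697561775047 + 29928944132734*t + 145270347188853*t^2 + 71684745695527*t^3 + 142840122602601*t^4 + 130888519351636*t^5.

80697561775047 + 29928944132734*t + 145270347188853*t^2 + 71684745695527*t^3 + 142840122602601*t^4 + 130888519351636*t^5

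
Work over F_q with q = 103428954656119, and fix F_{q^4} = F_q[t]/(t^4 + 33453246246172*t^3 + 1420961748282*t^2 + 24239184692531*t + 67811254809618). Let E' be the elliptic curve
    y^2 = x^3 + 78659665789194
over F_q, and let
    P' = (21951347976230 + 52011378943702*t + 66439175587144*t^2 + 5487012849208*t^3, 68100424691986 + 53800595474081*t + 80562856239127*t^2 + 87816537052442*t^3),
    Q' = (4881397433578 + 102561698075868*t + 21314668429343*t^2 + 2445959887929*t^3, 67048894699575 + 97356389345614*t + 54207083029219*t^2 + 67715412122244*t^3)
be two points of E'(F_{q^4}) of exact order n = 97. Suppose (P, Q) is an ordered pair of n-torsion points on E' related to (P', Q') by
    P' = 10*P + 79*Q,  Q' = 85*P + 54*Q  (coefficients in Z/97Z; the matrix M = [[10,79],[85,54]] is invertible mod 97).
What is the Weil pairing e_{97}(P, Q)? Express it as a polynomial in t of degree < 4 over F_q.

39784448206613 + 56254496038552*t + 95937229001663*t^2 + 7526990053233*t^3

e_{97} is bilinear + alternating on E[97], so e_{97}(10*P + 79*Q, 85*P + 54*Q) = e_{97}(P,Q)^(10*54-79*85).
det M = 10*54 - 79*85 = -6175 = 33 (mod 97); 33^{-1} = 50 (mod 97).
Run Miller on y^2=x^3+78659665789194 over F_{103428954656119}: ladder 1100001 (7 bits); e = f_P(D_Q)/f_Q(D_P).
Miller gives e_{97}(P',Q') = 29892856814039 + 21150533097253*t + 22296661849846*t^2 + 88591022124551*t^3 in F_{103428954656119^4}.
Raise to 50: e(P,Q) = 39784448206613 + 56254496038552*t + 95937229001663*t^2 + 7526990053233*t^3 in mu_{97}.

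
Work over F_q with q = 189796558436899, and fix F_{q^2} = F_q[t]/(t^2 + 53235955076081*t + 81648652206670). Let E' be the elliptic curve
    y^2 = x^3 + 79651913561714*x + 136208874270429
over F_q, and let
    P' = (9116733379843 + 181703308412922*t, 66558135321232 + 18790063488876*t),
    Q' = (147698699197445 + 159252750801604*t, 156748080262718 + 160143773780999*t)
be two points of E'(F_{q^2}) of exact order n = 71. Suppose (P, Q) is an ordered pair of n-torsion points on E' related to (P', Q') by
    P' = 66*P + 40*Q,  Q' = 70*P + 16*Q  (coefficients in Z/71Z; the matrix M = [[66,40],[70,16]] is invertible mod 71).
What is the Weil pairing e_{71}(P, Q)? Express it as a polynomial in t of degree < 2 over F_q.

7079003653105 + 56008210287137*t

Alternating bilinearity on E[71] (values in mu_{71} in F_{189796558436899^2}) gives e(P',Q') = e(P,Q)^det(M).
det M = 66*16 - 40*70 = -1744 = 31 (mod 71); 31^{-1} = 55 (mod 71).
Double-and-add over 1000111: 7-1 doublings, 4-1 additions; each step l_{T,T}/v_{2T} or l_{T,P'}/v at Q'+S for random S.
e_{71}(P',Q') = 102966596345011 + 59836850507827*t.
(102966596345011 + 59836850507827*t)^{55} mod (189796558436899,f) = 7079003653105 + 56008210287137*t.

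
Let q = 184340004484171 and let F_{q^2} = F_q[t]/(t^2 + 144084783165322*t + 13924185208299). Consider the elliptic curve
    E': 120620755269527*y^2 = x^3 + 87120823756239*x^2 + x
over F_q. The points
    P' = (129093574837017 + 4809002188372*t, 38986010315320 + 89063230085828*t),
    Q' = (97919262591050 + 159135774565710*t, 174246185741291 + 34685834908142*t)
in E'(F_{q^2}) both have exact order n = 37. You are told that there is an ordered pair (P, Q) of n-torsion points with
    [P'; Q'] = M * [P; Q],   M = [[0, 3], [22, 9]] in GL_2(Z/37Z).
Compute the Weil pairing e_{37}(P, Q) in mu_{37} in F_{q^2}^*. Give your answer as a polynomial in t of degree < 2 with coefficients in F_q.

The 37-Weil pairing on E[37] over F_{184340004484171} is alternating-bilinear: e_{37}(P',Q') = e_{37}(P,Q)^det(M).
So e_{37}(P,Q) = e_{37}(P',Q')^{14}, since 8*14 = 1 mod 37.
Set x_W=1025407113797*u+103594674630323, y_W=1025407113797*v; then E': y_W^2=x_W^3+171810802698402*x_W+3625709220997.
Build f_{37,P'} and f_{37,Q'} via the 6-bit ladder of 37=100101_2; evaluate at shifted divisors; quotient in F_{184340004484171^2}.
So e_{37}(P',Q') = 72428383418347 + 112106620428710*t.
Thus e_{37}(P,Q) = 111234913355622 + 137026108063655*t.

111234913355622 + 137026108063655*t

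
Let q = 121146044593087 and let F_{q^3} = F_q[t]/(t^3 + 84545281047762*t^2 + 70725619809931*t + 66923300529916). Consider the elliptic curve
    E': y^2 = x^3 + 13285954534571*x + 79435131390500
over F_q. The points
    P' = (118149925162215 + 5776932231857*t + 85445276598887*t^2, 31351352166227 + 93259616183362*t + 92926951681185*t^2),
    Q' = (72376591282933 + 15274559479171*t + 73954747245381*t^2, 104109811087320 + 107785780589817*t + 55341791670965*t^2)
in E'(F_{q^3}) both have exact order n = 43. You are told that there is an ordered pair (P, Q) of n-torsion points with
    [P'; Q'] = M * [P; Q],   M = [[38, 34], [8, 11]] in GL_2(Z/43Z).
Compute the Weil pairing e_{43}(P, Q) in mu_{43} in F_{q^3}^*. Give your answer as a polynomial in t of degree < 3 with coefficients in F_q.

Since e_{43}(P,P)=e_{43}(Q,Q)=1 and e_{43}(Q,P)=e_{43}(P,Q)^{-1}, expanding e_{43}(38*P + 34*Q,8*P + 11*Q) leaves e(P,Q)^det(M).
det(M) mod 43 = 17; its inverse in (Z/43)^* is 38 (check: 17*38 mod 43 = 1).
6-bit Miller (101011) on E'/F_{121146044593087} with a'=13285954534571, b'=79435131390500: accumulate tangent/chord ratios at Q'+S and P'+S'.
Miller gives e_{43}(P',Q') = 111847288173706 + 61152795885926*t + 59333206448663*t^2 in F_{121146044593087^3}.
(111847288173706 + 61152795885926*t + 59333206448663*t^2)^{38} mod (121146044593087,f) = 111308889155203 + 105423073264293*t + 61078564513769*t^2.

111308889155203 + 105423073264293*t + 61078564513769*t^2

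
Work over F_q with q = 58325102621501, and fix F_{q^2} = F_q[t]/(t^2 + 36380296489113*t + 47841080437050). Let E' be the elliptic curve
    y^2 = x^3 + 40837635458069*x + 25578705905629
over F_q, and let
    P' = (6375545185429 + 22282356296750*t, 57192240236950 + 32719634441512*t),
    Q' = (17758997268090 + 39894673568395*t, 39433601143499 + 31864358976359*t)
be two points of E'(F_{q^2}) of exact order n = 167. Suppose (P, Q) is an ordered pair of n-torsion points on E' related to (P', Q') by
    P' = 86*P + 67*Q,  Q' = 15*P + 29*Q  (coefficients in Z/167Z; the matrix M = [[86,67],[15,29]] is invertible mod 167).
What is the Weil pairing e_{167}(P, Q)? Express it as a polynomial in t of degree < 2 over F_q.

e_{167} is bilinear + alternating on E[167], so e_{167}(86*P + 67*Q, 15*P + 29*Q) = e_{167}(P,Q)^(86*29-67*15).
Inverting 153 mod 167: 155. Thus e_{167}(P,Q) = e(P',Q')^{155}.
n = 167 = (10100111)_2 (8 bits, wt 5); accumulate f_{167,P'}(Q'+S)/f_{167,P'}(S) along the 7-step ladder.
Miller gives e_{167}(P',Q') = 56020529772335 + 55821847707439*t in F_{58325102621501^2}.
Raise to 155: e(P,Q) = 41963662200567 + 36099053725028*t in mu_{167}.

41963662200567 + 36099053725028*t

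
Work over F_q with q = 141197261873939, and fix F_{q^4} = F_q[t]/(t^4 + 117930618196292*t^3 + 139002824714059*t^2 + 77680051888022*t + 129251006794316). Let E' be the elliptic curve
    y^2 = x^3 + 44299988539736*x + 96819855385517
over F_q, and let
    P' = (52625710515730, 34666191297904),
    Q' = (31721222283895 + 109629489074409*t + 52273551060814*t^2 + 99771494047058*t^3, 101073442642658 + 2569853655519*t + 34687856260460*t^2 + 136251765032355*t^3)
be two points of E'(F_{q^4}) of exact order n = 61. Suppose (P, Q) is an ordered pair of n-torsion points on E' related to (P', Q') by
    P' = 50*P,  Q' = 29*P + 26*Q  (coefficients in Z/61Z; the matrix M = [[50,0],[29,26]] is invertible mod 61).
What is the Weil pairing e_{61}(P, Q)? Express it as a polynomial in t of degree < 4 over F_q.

83373949442665 + 10909326941396*t + 31062244083581*t^2 + 2383908972174*t^3

e_{61}(aP+bQ,cP+dQ) = e_{61}(P,Q)^(ad-bc); with (a,b,c,d)=(50,0,29,26) this gives the det-61 law.
Inverting 19 mod 61: 45. Thus e_{61}(P,Q) = e(P',Q')^{45}.
6-bit Miller (111101) on E'/F_{141197261873939} with a'=44299988539736, b'=96819855385517: accumulate tangent/chord ratios at Q'+S and P'+S'.
So e_{61}(P',Q') = 72395971116150 + 56674314031495*t + 68675439579386*t^2 + 78579942478634*t^3.
Finally e_{61}(P,Q) = 83373949442665 + 10909326941396*t + 31062244083581*t^2 + 2383908972174*t^3.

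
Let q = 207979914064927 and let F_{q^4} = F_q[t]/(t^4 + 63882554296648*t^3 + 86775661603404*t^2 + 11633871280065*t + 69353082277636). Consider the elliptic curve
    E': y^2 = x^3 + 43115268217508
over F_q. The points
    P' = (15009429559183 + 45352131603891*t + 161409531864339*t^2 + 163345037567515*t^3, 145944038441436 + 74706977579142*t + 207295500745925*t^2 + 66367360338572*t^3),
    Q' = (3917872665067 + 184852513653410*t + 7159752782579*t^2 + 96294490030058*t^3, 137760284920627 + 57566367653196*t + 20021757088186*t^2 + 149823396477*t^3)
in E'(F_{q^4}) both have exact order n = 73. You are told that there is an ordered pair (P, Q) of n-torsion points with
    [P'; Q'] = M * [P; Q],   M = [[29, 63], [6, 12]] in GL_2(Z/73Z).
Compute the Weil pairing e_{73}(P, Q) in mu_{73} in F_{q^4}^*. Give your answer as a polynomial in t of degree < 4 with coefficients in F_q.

124895724895448 + 121985856813440*t + 30398245630063*t^2 + 2551940106168*t^3

e_{73} is bilinear + alternating on E[73], so e_{73}(29*P + 63*Q, 6*P + 12*Q) = e_{73}(P,Q)^(29*12-63*6).
Hence e(P,Q) = e(P',Q')^{17} where 17 = 43^{-1} mod 73.
Run Miller on y^2=x^3+43115268217508 over F_{207979914064927}: ladder 1001001 (7 bits); e = f_P(D_Q)/f_Q(D_P).
Miller gives e_{73}(P',Q') = 107889740173133 + 81328719442215*t + 192832264101764*t^2 + 86709708611559*t^3 in F_{207979914064927^4}.
(107889740173133 + 81328719442215*t + 192832264101764*t^2 + 86709708611559*t^3)^{17} mod (207979914064927,f) = 124895724895448 + 121985856813440*t + 30398245630063*t^2 + 2551940106168*t^3.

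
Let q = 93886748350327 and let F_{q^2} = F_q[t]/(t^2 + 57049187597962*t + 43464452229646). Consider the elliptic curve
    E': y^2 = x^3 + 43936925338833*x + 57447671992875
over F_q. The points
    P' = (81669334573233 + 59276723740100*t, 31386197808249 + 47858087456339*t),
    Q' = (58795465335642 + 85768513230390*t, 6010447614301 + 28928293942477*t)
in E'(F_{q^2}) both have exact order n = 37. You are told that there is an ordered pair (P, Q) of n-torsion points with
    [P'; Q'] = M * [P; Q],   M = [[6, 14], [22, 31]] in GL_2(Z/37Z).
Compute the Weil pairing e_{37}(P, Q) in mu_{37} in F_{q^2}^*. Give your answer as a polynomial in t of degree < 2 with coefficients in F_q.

61565865916457 + 41329268762119*t

Alternating bilinearity on E[37] (values in mu_{37} in F_{93886748350327^2}) gives e(P',Q') = e(P,Q)^det(M).
Inverting 26 mod 37: 10. Thus e_{37}(P,Q) = e(P',Q')^{10}.
Double-and-add over 100101: 6-1 doublings, 3-1 additions; each step l_{T,T}/v_{2T} or l_{T,P'}/v at Q'+S for random S.
Miller gives e_{37}(P',Q') = 12386497953118 + 85353289361686*t in F_{93886748350327^2}.
Thus e_{37}(P,Q) = 61565865916457 + 41329268762119*t.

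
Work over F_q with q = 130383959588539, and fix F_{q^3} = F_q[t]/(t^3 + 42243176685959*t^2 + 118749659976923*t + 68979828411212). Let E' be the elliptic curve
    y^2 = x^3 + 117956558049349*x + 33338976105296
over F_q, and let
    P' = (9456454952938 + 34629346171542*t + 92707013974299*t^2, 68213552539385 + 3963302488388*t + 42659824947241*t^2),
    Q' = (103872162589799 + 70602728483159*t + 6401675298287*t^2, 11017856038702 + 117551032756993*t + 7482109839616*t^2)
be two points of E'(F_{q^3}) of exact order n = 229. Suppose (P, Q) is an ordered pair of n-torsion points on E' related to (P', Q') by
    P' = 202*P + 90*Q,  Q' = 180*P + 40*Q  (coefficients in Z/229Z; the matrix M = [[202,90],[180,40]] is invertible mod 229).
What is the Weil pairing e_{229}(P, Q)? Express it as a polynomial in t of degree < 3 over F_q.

103192767954187 + 30239653393527*t + 24973154158679*t^2

Since e_{229}(P,P)=e_{229}(Q,Q)=1 and e_{229}(Q,P)=e_{229}(P,Q)^{-1}, expanding e_{229}(202*P + 90*Q,180*P + 40*Q) leaves e(P,Q)^det(M).
So e_{229}(P,Q) = e_{229}(P',Q')^{205}, since 124*205 = 1 mod 229.
Run Miller on y^2=x^3+117956558049349*x+33338976105296 over F_{130383959588539}: ladder 11100101 (8 bits); e = f_P(D_Q)/f_Q(D_P).
So e_{229}(P',Q') = 87402669223234 + 6043939044674*t + 72396243133013*t^2.
Raise to 205: e(P,Q) = 103192767954187 + 30239653393527*t + 24973154158679*t^2 in mu_{229}.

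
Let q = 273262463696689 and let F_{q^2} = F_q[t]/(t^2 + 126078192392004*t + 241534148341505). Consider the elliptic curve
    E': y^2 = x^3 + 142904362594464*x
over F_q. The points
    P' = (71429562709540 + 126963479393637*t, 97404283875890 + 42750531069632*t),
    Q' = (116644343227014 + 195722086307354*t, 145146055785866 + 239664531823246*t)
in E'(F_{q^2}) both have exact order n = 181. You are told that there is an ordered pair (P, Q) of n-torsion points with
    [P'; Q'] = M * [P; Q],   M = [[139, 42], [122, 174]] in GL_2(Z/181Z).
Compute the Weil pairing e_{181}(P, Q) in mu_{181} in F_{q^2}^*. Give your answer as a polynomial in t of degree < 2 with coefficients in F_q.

1859728339034 + 82225960944427*t

Alternating bilinearity on E[181] (values in mu_{181} in F_{273262463696689^2}) gives e(P',Q') = e(P,Q)^det(M).
139*174 - 42*122 = 19062; reduced mod 181: det = 57, inverse 54.
Double-and-add over 10110101: 8-1 doublings, 5-1 additions; each step l_{T,T}/v_{2T} or l_{T,P'}/v at Q'+S for random S.
f_P(D_Q)/f_Q(D_P) = 203290375857204 + 123176097753088*t.
Raise to 54: e(P,Q) = 1859728339034 + 82225960944427*t in mu_{181}.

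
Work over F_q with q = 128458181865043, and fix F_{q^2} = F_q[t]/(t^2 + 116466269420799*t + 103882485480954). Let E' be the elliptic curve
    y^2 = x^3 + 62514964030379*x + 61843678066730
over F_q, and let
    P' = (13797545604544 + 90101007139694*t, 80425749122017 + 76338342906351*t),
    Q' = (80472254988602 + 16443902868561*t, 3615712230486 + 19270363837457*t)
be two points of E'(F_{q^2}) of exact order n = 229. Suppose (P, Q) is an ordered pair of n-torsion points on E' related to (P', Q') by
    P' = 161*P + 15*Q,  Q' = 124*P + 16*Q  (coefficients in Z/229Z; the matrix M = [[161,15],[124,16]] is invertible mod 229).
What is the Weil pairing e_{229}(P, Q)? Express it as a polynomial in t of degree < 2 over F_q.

e_{229} is bilinear + alternating on E[229], so e_{229}(161*P + 15*Q, 124*P + 16*Q) = e_{229}(P,Q)^(161*16-15*124).
det(M) mod 229 = 29; its inverse in (Z/229)^* is 79 (check: 29*79 mod 229 = 1).
n = 229 = (11100101)_2 (8 bits, wt 5); accumulate f_{229,P'}(Q'+S)/f_{229,P'}(S) along the 7-step ladder.
e_{229}(P',Q') = 92618094434811 + 17052267245261*t.
Finally e_{229}(P,Q) = 24448558113330 + 121629688362317*t.

24448558113330 + 121629688362317*t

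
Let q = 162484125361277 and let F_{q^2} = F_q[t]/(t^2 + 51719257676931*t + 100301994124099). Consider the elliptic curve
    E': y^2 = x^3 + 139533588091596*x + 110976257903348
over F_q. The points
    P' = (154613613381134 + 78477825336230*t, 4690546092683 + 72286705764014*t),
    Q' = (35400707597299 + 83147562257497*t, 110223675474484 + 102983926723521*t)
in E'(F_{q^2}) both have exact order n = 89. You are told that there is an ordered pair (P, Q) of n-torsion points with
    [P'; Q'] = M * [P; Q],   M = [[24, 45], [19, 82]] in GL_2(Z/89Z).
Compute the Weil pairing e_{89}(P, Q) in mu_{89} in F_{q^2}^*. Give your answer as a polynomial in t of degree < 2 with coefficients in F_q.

25568421875546 + 44422967322006*t

The 89-Weil pairing on E[89] over F_{162484125361277} is alternating-bilinear: e_{89}(P',Q') = e_{89}(P,Q)^det(M).
24*82 - 45*19 = 1113; reduced mod 89: det = 45, inverse 2.
n = 89 = (1011001)_2 (7 bits, wt 4); accumulate f_{89,P'}(Q'+S)/f_{89,P'}(S) along the 6-step ladder.
f_P(D_Q)/f_Q(D_P) = 29657545037303 + 137748210145469*t.
(29657545037303 + 137748210145469*t)^{2} mod (162484125361277,f) = 25568421875546 + 44422967322006*t.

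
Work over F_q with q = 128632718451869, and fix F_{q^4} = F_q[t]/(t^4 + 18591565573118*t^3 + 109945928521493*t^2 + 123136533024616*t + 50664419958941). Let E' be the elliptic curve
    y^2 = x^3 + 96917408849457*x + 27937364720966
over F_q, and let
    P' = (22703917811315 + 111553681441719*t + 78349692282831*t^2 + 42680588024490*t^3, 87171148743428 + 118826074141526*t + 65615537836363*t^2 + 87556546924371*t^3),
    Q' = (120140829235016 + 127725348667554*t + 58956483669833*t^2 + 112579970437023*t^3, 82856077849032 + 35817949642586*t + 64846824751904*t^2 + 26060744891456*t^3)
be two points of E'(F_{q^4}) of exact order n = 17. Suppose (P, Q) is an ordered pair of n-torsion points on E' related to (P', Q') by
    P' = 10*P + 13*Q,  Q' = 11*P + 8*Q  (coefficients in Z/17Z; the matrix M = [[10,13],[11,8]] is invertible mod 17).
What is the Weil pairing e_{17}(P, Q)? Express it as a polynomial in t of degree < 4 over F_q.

e_{17}(aP+bQ,cP+dQ) = e_{17}(P,Q)^(ad-bc); with (a,b,c,d)=(10,13,11,8) this gives the det-17 law.
det M = 10*8 - 13*11 = -63 = 5 (mod 17); 5^{-1} = 7 (mod 17).
5-bit Miller (10001) on E'/F_{128632718451869} with a'=96917408849457, b'=27937364720966: accumulate tangent/chord ratios at Q'+S and P'+S'.
e_{17}(P',Q') = 86389405632170 + 92320564059572*t + 88647968085768*t^2 + 56963899287558*t^3.
Finally e_{17}(P,Q) = 79187106437032 + 54652347282388*t + 25594653305064*t^2 + 104652151214279*t^3.

79187106437032 + 54652347282388*t + 25594653305064*t^2 + 104652151214279*t^3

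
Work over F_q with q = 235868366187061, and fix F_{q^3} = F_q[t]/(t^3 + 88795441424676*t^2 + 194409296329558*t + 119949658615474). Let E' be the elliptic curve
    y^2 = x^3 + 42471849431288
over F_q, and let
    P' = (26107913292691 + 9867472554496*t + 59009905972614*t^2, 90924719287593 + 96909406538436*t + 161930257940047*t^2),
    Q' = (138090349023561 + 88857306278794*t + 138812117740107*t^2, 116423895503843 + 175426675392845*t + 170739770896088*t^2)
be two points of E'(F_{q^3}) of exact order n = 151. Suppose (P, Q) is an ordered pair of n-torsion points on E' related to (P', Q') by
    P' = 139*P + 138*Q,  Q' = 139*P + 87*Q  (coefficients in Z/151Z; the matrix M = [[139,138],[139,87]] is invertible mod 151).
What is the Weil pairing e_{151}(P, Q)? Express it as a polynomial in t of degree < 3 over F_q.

Under M = [[139,138],[139,87]] in GL_2(Z/151), e_{151}(P',Q') = e_{151}(P,Q)^(139*87-138*139 mod 151).
So e_{151}(P,Q) = e_{151}(P',Q')^{19}, since 8*19 = 1 mod 151.
Run Miller on y^2=x^3+42471849431288 over F_{235868366187061}: ladder 10010111 (8 bits); e = f_P(D_Q)/f_Q(D_P).
Miller gives e_{151}(P',Q') = 42583209218235 + 224176031542065*t + 136556954313690*t^2 in F_{235868366187061^3}.
Thus e_{151}(P,Q) = 217217520865489 + 21446708928988*t + 36435926065340*t^2.

217217520865489 + 21446708928988*t + 36435926065340*t^2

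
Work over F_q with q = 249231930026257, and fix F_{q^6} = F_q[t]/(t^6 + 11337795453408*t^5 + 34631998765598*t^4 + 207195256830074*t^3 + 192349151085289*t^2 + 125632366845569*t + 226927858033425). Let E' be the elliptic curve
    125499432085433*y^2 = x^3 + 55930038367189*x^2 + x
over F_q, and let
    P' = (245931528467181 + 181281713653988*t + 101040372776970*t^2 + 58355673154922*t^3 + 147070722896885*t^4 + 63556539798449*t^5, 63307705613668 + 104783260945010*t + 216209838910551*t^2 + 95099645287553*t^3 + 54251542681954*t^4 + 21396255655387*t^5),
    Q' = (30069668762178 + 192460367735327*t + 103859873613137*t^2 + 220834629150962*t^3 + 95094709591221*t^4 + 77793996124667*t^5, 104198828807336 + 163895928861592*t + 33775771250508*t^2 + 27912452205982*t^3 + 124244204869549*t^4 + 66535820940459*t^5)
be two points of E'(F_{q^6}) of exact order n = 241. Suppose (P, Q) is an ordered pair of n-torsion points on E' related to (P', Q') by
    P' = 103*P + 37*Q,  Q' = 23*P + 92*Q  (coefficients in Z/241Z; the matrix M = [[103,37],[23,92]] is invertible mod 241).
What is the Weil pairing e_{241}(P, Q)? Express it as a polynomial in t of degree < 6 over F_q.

197938117110425 + 98823402922538*t + 127047808887542*t^2 + 156754338909950*t^3 + 148911949300943*t^4 + 245402270225459*t^5

The 241-Weil pairing on E[241] over F_{249231930026257} is alternating-bilinear: e_{241}(P',Q') = e_{241}(P,Q)^det(M).
det M = 103*92 - 37*23 = 8625 = 190 (mod 241); 190^{-1} = 189 (mod 241).
Set x_W=116903445279546*u+213572809276374, y_W=116903445279546*v; then E': y_W^2=x_W^3+153936429013126*x_W+111099317425122.
Run Miller on y^2=x^3+153936429013126*x+111099317425122 over F_{249231930026257}: ladder 11110001 (8 bits); e = f_P(D_Q)/f_Q(D_P).
So e_{241}(P',Q') = 121356358518600 + 199931433502487*t + 185496035539940*t^2 + 176107174628398*t^3 + 192528697605352*t^4 + 205113327650252*t^5.
e_{241}(P,Q) = (121356358518600 + 199931433502487*t + 185496035539940*t^2 + 176107174628398*t^3 + 192528697605352*t^4 + 205113327650252*t^5)^{189} = 197938117110425 + 98823402922538*t + 127047808887542*t^2 + 156754338909950*t^3 + 148911949300943*t^4 + 245402270225459*t^5.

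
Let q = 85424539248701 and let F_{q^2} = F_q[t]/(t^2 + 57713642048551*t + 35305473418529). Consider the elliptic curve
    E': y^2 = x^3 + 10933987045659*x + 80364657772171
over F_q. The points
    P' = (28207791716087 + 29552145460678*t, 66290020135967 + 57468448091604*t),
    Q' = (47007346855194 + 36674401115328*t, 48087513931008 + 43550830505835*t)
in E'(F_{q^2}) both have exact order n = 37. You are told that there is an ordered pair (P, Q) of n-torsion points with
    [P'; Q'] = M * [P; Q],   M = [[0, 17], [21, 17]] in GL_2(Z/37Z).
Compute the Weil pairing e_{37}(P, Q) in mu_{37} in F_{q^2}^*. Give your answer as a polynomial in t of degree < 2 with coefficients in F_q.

The 37-Weil pairing on E[37] over F_{85424539248701} is alternating-bilinear: e_{37}(P',Q') = e_{37}(P,Q)^det(M).
det M = 0*17 - 17*21 = -357 = 13 (mod 37); 13^{-1} = 20 (mod 37).
n = 37 = (100101)_2 (6 bits, wt 3); accumulate f_{37,P'}(Q'+S)/f_{37,P'}(S) along the 5-step ladder.
e_{37}(P',Q') = 51810915049931 + 21219824411943*t.
Raise to 20: e(P,Q) = 62791397520978 + 81691304460659*t in mu_{37}.

62791397520978 + 81691304460659*t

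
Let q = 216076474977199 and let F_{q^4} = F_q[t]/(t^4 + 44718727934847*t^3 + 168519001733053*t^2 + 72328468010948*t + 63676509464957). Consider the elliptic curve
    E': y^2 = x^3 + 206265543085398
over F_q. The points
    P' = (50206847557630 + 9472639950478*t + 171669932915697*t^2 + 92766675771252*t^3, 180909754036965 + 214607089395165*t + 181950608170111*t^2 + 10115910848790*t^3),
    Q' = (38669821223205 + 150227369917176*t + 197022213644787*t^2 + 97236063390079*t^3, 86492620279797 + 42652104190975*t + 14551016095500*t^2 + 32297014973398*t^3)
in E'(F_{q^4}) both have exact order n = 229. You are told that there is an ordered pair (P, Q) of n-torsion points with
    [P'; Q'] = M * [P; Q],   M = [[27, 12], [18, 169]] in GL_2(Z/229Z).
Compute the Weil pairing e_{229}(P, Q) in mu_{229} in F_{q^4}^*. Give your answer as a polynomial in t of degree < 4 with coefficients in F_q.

e_{229} is bilinear + alternating on E[229], so e_{229}(27*P + 12*Q, 18*P + 169*Q) = e_{229}(P,Q)^(27*169-12*18).
27*169 - 12*18 = 4347; reduced mod 229: det = 225, inverse 57.
Run Miller on y^2=x^3+206265543085398 over F_{216076474977199}: ladder 11100101 (8 bits); e = f_P(D_Q)/f_Q(D_P).
The quotient is 95210263516802 + 146735600848564*t + 213339092184965*t^2 + 87154752834877*t^3.
Hence e(P,Q) = 45096310336260 + 129040405846520*t + 196325057022024*t^2 + 30786971671625*t^3 in F_{216076474977199^4}^*.

45096310336260 + 129040405846520*t + 196325057022024*t^2 + 30786971671625*t^3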